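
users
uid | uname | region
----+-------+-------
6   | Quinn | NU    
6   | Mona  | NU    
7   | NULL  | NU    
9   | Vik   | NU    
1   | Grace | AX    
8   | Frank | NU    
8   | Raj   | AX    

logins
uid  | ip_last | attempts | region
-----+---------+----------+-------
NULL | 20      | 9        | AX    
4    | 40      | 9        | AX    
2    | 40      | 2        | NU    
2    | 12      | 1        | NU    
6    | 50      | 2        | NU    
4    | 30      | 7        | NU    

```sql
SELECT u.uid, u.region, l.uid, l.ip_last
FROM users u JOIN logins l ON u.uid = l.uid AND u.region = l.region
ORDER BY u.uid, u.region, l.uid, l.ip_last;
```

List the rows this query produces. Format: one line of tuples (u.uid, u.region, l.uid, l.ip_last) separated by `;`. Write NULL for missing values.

INNER JOIN keeps only pairs where the ON condition holds.
Matching on u.uid = l.uid AND u.region = l.region. A NULL in a compared column never satisfies the condition.
- u[0] uid=6, region=NU → 1 match(es) in l → 1 row(s).
- u[1] uid=6, region=NU → 1 match(es) in l → 1 row(s).
- u[2] uid=7, region=NU → no match; dropped.
- u[3] uid=9, region=NU → no match; dropped.
- u[4] uid=1, region=AX → no match; dropped.
- u[5] uid=8, region=NU → no match; dropped.
- u[6] uid=8, region=AX → no match; dropped.
After projecting and ordering:
u.uid | u.region | l.uid | l.ip_last
6 | NU | 6 | 50
6 | NU | 6 | 50

(6, NU, 6, 50); (6, NU, 6, 50)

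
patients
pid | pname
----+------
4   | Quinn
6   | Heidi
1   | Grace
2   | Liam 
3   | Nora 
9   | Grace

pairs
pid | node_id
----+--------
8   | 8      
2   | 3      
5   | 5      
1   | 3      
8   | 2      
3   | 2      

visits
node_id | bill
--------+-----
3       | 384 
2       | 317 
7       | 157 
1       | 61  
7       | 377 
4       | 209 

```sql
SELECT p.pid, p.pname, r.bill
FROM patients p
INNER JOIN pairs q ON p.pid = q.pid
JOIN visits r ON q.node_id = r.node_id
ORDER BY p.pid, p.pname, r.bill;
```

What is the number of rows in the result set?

3

Step 1 — p INNER JOIN q on pid → 3 row(s).
Then INNER JOIN `visits r` on node_id: keep only rows whose q.node_id appears in r.
Result: 3 row(s).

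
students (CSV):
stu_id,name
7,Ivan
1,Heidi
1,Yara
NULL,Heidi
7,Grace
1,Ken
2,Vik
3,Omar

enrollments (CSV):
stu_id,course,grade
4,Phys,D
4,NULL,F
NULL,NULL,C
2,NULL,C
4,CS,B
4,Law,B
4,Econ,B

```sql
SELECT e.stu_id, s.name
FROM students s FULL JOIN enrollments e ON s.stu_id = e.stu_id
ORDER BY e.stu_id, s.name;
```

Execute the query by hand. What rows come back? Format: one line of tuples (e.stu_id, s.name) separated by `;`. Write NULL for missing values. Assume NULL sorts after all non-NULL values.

(2, Vik); (4, NULL); (4, NULL); (4, NULL); (4, NULL); (4, NULL); (NULL, Grace); (NULL, Heidi); (NULL, Heidi); (NULL, Ivan); (NULL, Ken); (NULL, Omar); (NULL, Yara); (NULL, NULL)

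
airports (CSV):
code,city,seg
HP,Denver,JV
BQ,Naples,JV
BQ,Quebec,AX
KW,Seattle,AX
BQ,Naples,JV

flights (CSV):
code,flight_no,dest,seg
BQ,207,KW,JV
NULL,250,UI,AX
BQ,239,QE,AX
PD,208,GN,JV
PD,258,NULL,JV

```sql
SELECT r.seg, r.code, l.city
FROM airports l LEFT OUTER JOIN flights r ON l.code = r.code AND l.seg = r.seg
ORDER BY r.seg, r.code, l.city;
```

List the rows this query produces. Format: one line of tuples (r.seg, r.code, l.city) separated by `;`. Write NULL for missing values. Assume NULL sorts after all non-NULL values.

LEFT JOIN keeps every row from `airports`; unmatched rows get NULL for `flights`'s columns.
Matching on l.code = r.code AND l.seg = r.seg. A NULL in a compared column never satisfies the condition.
- l (code=HP, seg=JV) has no partner → padded with NULL.
- l (code=BQ, seg=JV) pairs with 1 row(s) of r.
- l (code=BQ, seg=AX) pairs with 1 row(s) of r.
- l (code=KW, seg=AX) has no partner → padded with NULL.
- l (code=BQ, seg=JV) pairs with 1 row(s) of r.
After projecting and ordering:
r.seg | r.code | l.city
AX | BQ | Quebec
JV | BQ | Naples
JV | BQ | Naples
NULL | NULL | Denver
NULL | NULL | Seattle

(AX, BQ, Quebec); (JV, BQ, Naples); (JV, BQ, Naples); (NULL, NULL, Denver); (NULL, NULL, Seattle)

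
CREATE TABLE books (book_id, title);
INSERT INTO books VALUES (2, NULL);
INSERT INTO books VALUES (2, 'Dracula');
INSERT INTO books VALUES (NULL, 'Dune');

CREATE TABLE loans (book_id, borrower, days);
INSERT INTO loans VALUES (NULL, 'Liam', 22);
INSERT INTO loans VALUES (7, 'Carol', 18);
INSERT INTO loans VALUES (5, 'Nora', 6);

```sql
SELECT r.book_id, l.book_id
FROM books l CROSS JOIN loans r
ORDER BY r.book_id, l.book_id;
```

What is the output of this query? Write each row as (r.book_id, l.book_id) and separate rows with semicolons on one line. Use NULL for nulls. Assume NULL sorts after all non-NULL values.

CROSS JOIN pairs every row of `books` with every row of `loans`: 3 × 3 = 9 rows.

(5, 2); (5, 2); (5, NULL); (7, 2); (7, 2); (7, NULL); (NULL, 2); (NULL, 2); (NULL, NULL)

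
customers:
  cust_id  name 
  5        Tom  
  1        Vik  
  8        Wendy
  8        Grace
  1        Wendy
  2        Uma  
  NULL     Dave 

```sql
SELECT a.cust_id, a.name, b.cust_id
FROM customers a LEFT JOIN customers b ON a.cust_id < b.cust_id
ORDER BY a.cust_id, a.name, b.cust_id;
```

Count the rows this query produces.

LEFT JOIN keeps every row from `customers a`; unmatched rows get NULL for `customers b`'s columns.
Matching on a.cust_id < b.cust_id. A NULL in a compared column never satisfies the condition.
- a (cust_id=5) pairs with 2 row(s) of b.
- a (cust_id=1) pairs with 4 row(s) of b.
- a (cust_id=8) has no partner → padded with NULL.
- a (cust_id=8) has no partner → padded with NULL.
- a (cust_id=1) pairs with 4 row(s) of b.
- a (cust_id=2) pairs with 3 row(s) of b.
- a (cust_id=NULL) has no partner → padded with NULL.
Total: 13 matched + 3 padded = 16 rows.

16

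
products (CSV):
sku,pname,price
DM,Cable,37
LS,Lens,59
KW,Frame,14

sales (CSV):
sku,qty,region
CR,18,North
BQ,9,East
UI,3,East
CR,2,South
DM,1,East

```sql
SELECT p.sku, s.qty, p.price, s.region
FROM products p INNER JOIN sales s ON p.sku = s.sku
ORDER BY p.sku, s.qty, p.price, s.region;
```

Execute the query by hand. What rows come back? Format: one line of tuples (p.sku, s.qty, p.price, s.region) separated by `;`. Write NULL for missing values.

INNER JOIN keeps only pairs where the ON condition holds.
Matching on p.sku = s.sku.
Matched pairs: 1.

(DM, 1, 37, East)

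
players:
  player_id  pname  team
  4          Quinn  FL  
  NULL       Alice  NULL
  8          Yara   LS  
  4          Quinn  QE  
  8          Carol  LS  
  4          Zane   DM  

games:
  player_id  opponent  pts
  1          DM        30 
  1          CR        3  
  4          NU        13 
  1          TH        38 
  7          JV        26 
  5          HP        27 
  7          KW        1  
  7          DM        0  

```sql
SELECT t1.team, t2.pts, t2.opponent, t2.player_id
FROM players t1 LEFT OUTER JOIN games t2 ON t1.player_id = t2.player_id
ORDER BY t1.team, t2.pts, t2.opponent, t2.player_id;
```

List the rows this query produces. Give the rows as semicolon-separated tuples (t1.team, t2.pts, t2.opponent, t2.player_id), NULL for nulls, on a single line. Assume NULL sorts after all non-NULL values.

LEFT JOIN keeps every row from `players`; unmatched rows get NULL for `games`'s columns.
Matching on t1.player_id = t2.player_id. A NULL in a compared column never satisfies the condition.
- t1 row (player_id=4): matches 1 t2 row(s) → 1 output row(s).
- t1 row (player_id=NULL): no match → kept, t2 columns NULL.
- t1 row (player_id=8): no match → kept, t2 columns NULL.
- t1 row (player_id=4): matches 1 t2 row(s) → 1 output row(s).
- t1 row (player_id=8): no match → kept, t2 columns NULL.
- t1 row (player_id=4): matches 1 t2 row(s) → 1 output row(s).
After projecting and ordering:
t1.team | t2.pts | t2.opponent | t2.player_id
DM | 13 | NU | 4
FL | 13 | NU | 4
LS | NULL | NULL | NULL
LS | NULL | NULL | NULL
QE | 13 | NU | 4
NULL | NULL | NULL | NULL

(DM, 13, NU, 4); (FL, 13, NU, 4); (LS, NULL, NULL, NULL); (LS, NULL, NULL, NULL); (QE, 13, NU, 4); (NULL, NULL, NULL, NULL)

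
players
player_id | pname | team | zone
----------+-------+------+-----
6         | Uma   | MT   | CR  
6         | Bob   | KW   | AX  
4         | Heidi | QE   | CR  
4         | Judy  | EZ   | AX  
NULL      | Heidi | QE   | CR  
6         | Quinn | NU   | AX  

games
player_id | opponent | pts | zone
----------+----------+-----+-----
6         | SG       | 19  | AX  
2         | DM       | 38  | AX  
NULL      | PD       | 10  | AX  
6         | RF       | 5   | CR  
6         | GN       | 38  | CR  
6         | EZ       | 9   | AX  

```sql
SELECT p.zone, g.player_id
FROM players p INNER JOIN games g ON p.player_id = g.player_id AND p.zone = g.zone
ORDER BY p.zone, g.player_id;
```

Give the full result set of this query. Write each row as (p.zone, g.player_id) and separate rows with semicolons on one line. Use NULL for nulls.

INNER JOIN keeps only pairs where the ON condition holds.
Matching on p.player_id = g.player_id AND p.zone = g.zone. A NULL in a compared column never satisfies the condition.
Matched pairs: 6.

(AX, 6); (AX, 6); (AX, 6); (AX, 6); (CR, 6); (CR, 6)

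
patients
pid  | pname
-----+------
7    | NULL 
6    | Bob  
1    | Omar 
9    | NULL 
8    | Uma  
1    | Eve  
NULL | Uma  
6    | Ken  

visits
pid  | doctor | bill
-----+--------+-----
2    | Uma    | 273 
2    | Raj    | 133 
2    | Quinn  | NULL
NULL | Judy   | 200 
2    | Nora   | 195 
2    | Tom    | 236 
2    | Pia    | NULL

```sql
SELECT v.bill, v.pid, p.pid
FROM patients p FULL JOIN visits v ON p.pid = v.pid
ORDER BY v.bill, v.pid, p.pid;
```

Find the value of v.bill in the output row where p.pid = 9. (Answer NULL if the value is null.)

NULL

FULL OUTER JOIN keeps every row from both sides; unmatched rows get NULL for the other side's columns.
Matching on p.pid = v.pid. A NULL in a compared column never satisfies the condition.
Matched pairs: 0; unmatched p rows kept: 8; unmatched v rows kept: 7.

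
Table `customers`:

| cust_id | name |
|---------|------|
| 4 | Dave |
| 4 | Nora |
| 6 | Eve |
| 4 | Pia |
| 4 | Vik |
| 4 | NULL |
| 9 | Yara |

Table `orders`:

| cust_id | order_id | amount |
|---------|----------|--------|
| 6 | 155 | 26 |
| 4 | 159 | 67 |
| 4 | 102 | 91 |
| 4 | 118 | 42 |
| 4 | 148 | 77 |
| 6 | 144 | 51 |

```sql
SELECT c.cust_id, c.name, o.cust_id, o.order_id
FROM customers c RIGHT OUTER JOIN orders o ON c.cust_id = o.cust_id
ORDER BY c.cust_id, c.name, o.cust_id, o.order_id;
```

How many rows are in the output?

RIGHT JOIN keeps every row from `orders`; unmatched rows get NULL for `customers`'s columns.
Matching on c.cust_id = o.cust_id.
Matched pairs: 22; unmatched o rows kept: 0.
Total: 22 rows.

22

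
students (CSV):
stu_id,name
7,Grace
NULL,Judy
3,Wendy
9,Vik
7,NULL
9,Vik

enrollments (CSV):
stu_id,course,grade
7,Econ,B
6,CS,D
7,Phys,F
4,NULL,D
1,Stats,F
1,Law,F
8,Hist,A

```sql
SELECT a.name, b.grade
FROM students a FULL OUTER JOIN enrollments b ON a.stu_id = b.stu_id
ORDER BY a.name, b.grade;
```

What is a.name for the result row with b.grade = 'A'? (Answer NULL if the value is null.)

NULL

FULL OUTER JOIN keeps every row from both sides; unmatched rows get NULL for the other side's columns.
Matching on a.stu_id = b.stu_id. A NULL in a compared column never satisfies the condition.
- stu_id=7: 2 matching b row(s), so 2 row(s) emitted.
- stu_id=NULL: no b row matches, row kept with b columns NULL.
- stu_id=3: no b row matches, row kept with b columns NULL.
- stu_id=9: no b row matches, row kept with b columns NULL.
- stu_id=7: 2 matching b row(s), so 2 row(s) emitted.
- stu_id=9: no b row matches, row kept with b columns NULL.
- 5 row(s) from b found no a partner → padded with NULL.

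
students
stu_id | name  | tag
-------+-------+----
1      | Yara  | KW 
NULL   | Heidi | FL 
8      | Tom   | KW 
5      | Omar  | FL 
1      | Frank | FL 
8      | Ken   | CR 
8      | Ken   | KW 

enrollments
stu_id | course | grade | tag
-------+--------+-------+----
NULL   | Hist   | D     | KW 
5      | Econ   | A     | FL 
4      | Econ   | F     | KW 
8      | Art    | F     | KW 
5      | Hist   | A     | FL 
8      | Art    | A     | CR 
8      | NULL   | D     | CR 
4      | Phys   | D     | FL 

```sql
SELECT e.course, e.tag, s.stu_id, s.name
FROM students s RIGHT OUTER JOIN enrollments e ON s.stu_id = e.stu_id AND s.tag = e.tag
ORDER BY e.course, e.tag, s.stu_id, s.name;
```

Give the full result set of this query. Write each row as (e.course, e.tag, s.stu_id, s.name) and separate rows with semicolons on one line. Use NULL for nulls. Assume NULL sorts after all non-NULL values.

(Art, CR, 8, Ken); (Art, KW, 8, Ken); (Art, KW, 8, Tom); (Econ, FL, 5, Omar); (Econ, KW, NULL, NULL); (Hist, FL, 5, Omar); (Hist, KW, NULL, NULL); (Phys, FL, NULL, NULL); (NULL, CR, 8, Ken)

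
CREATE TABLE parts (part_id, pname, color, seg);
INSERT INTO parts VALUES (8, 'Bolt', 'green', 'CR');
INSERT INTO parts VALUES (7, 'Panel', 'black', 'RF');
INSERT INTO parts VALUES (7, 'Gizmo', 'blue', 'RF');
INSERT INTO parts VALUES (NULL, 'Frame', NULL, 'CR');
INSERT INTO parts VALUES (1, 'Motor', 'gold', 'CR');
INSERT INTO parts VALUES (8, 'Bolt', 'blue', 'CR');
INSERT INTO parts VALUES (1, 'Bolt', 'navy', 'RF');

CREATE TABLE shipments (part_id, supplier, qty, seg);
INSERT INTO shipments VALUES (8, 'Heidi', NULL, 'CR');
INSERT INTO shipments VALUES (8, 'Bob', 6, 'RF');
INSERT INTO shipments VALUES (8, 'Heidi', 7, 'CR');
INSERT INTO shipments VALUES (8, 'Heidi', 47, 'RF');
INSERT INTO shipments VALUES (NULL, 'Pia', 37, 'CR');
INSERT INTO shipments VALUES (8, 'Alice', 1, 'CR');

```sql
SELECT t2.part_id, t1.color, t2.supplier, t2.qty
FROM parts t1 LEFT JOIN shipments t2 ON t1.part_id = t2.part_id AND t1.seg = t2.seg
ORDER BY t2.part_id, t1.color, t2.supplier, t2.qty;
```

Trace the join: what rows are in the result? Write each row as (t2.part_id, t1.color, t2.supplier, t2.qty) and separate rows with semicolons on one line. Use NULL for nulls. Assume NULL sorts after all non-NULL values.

(8, blue, Alice, 1); (8, blue, Heidi, 7); (8, blue, Heidi, NULL); (8, green, Alice, 1); (8, green, Heidi, 7); (8, green, Heidi, NULL); (NULL, black, NULL, NULL); (NULL, blue, NULL, NULL); (NULL, gold, NULL, NULL); (NULL, navy, NULL, NULL); (NULL, NULL, NULL, NULL)

LEFT JOIN keeps every row from `parts`; unmatched rows get NULL for `shipments`'s columns.
Matching on t1.part_id = t2.part_id AND t1.seg = t2.seg. A NULL in a compared column never satisfies the condition.
Matched pairs: 6; unmatched t1 rows kept: 5.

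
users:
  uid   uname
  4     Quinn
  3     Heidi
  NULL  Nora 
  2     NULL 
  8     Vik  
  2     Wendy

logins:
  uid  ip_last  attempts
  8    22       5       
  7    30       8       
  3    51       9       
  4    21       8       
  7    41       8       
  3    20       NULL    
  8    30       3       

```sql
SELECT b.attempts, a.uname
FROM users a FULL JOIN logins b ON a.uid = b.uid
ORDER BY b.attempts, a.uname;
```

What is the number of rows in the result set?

FULL OUTER JOIN keeps every row from both sides; unmatched rows get NULL for the other side's columns.
Matching on a.uid = b.uid. A NULL in a compared column never satisfies the condition.
- a[0] uid=4 → 1 match(es) in b → 1 row(s).
- a[1] uid=3 → 2 match(es) in b → 2 row(s).
- a[2] uid=NULL → no match; kept with NULLs on the b side.
- a[3] uid=2 → no match; kept with NULLs on the b side.
- a[4] uid=8 → 2 match(es) in b → 2 row(s).
- a[5] uid=2 → no match; kept with NULLs on the b side.
- plus 2 unmatched b row(s), each kept with NULL a columns.
Total: 5 matched + 5 padded = 10 rows.

10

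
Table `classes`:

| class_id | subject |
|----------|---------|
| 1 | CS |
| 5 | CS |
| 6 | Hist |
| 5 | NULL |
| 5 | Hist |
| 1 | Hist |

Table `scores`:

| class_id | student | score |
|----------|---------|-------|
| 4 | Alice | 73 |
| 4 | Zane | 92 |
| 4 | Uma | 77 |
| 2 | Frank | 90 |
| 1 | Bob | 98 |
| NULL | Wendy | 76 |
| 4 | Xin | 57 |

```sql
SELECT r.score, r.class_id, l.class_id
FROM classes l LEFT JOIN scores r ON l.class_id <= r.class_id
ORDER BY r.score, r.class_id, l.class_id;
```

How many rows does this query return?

16

LEFT JOIN keeps every row from `classes`; unmatched rows get NULL for `scores`'s columns.
Matching on l.class_id <= r.class_id. A NULL in a compared column never satisfies the condition.
Matched pairs: 12; unmatched l rows kept: 4.
Total: 12 matched + 4 padded = 16 rows.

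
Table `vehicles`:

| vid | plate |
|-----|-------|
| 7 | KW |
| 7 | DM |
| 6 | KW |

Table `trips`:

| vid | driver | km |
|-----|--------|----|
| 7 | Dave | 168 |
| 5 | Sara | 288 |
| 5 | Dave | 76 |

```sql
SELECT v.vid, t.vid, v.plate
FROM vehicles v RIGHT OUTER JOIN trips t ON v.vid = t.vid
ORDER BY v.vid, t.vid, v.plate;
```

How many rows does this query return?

RIGHT JOIN keeps every row from `trips`; unmatched rows get NULL for `vehicles`'s columns.
Matching on v.vid = t.vid.
- v row (vid=7): matches 1 t row(s) → 1 output row(s).
- v row (vid=7): matches 1 t row(s) → 1 output row(s).
- v row (vid=6): no match.
- 2 t row(s) had no v match → kept, v columns NULL.
Total: 2 matched + 2 padded = 4 rows.

4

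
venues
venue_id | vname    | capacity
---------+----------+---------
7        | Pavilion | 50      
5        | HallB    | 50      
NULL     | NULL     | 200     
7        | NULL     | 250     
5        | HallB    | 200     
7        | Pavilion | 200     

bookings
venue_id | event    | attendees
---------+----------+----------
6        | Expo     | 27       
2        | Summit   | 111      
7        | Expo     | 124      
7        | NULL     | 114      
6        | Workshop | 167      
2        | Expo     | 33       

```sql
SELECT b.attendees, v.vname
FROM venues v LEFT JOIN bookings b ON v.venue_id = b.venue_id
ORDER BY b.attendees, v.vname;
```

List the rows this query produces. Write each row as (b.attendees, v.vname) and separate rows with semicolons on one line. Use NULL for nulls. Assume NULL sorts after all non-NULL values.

(114, Pavilion); (114, Pavilion); (114, NULL); (124, Pavilion); (124, Pavilion); (124, NULL); (NULL, HallB); (NULL, HallB); (NULL, NULL)

LEFT JOIN keeps every row from `venues`; unmatched rows get NULL for `bookings`'s columns.
Matching on v.venue_id = b.venue_id. A NULL in a compared column never satisfies the condition.
- v (venue_id=7) pairs with 2 row(s) of b.
- v (venue_id=5) has no partner → padded with NULL.
- v (venue_id=NULL) has no partner → padded with NULL.
- v (venue_id=7) pairs with 2 row(s) of b.
- v (venue_id=5) has no partner → padded with NULL.
- v (venue_id=7) pairs with 2 row(s) of b.
After projecting and ordering:
b.attendees | v.vname
114 | Pavilion
114 | Pavilion
114 | NULL
124 | Pavilion
124 | Pavilion
124 | NULL
NULL | HallB
NULL | HallB
NULL | NULL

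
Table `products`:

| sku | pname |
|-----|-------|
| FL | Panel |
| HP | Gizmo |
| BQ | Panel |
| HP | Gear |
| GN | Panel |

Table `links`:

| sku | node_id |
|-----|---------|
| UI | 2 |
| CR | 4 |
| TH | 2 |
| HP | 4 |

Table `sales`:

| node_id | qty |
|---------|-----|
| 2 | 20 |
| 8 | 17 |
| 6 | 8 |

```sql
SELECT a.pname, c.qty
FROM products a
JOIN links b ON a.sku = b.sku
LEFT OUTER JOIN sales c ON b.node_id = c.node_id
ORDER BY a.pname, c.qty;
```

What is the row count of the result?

Step 1 — a INNER JOIN b on sku → 2 row(s).
Then LEFT JOIN `sales c` on node_id: each of those 2 rows is kept; rows whose b.node_id has no match in c get NULL for c's columns.
Result: 2 row(s).

2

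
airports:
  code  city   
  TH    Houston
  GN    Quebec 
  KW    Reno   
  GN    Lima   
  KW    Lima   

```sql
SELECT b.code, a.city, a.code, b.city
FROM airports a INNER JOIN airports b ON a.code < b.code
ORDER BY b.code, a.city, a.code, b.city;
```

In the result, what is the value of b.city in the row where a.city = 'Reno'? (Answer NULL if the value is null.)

Houston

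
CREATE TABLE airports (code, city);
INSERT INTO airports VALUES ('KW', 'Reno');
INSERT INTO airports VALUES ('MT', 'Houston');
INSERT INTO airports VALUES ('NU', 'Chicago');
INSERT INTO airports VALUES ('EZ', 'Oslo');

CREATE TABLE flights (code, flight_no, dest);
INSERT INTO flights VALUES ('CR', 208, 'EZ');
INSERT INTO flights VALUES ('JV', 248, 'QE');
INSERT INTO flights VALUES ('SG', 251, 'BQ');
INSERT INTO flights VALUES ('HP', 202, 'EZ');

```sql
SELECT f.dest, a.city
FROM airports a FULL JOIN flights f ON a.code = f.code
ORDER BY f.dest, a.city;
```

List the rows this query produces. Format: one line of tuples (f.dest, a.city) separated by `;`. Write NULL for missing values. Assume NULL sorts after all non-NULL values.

FULL OUTER JOIN keeps every row from both sides; unmatched rows get NULL for the other side's columns.
Matching on a.code = f.code.
Matched pairs: 0; unmatched a rows kept: 4; unmatched f rows kept: 4.

(BQ, NULL); (EZ, NULL); (EZ, NULL); (QE, NULL); (NULL, Chicago); (NULL, Houston); (NULL, Oslo); (NULL, Reno)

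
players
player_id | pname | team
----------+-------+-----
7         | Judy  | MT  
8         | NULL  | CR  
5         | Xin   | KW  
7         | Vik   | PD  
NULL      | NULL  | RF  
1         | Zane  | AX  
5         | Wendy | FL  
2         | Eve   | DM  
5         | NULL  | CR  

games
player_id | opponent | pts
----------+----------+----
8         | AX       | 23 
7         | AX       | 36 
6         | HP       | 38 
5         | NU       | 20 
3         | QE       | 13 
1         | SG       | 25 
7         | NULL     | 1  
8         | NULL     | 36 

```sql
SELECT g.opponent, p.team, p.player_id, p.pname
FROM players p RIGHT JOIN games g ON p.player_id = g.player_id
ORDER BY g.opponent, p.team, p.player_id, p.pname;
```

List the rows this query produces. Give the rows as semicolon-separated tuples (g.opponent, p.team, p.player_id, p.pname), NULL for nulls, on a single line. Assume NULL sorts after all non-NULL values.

RIGHT JOIN keeps every row from `games`; unmatched rows get NULL for `players`'s columns.
Matching on p.player_id = g.player_id. A NULL in a compared column never satisfies the condition.
Matched pairs: 10; unmatched g rows kept: 2.

(AX, CR, 8, NULL); (AX, MT, 7, Judy); (AX, PD, 7, Vik); (HP, NULL, NULL, NULL); (NU, CR, 5, NULL); (NU, FL, 5, Wendy); (NU, KW, 5, Xin); (QE, NULL, NULL, NULL); (SG, AX, 1, Zane); (NULL, CR, 8, NULL); (NULL, MT, 7, Judy); (NULL, PD, 7, Vik)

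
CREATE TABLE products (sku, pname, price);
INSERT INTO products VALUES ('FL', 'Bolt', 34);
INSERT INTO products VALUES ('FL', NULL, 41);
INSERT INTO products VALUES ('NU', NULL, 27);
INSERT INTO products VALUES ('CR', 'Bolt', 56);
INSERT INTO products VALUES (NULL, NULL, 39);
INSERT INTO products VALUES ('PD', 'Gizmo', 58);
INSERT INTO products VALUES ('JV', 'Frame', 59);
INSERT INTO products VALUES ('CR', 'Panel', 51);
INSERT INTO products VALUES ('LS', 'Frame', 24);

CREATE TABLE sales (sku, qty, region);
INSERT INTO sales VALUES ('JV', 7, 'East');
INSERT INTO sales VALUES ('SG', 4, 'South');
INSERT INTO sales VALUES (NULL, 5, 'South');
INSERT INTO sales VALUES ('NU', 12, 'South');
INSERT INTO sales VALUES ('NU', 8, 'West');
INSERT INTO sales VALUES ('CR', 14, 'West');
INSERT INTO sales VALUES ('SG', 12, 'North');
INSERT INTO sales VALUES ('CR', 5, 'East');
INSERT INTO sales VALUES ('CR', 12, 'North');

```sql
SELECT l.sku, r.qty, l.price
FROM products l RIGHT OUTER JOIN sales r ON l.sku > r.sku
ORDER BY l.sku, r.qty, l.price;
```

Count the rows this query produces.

RIGHT JOIN keeps every row from `sales`; unmatched rows get NULL for `products`'s columns.
Matching on l.sku > r.sku. A NULL in a compared column never satisfies the condition.
Matched pairs: 23; unmatched r rows kept: 3.
Total: 23 matched + 3 padded = 26 rows.

26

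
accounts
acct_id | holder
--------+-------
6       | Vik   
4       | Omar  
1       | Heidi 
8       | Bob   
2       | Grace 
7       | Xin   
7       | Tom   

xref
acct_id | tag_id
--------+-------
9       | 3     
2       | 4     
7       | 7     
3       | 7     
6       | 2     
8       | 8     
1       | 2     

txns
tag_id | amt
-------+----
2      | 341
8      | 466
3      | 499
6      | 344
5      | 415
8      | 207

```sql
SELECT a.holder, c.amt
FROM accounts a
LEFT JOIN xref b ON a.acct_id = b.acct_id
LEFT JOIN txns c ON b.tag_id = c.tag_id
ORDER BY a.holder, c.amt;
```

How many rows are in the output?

Evaluate left to right. First `accounts a LEFT JOIN xref b` on acct_id: 7 row(s).
Then LEFT JOIN `txns c` on tag_id: each of those 7 rows is kept; rows whose b.tag_id has no match in c get NULL for c's columns.
Result: 8 row(s).

8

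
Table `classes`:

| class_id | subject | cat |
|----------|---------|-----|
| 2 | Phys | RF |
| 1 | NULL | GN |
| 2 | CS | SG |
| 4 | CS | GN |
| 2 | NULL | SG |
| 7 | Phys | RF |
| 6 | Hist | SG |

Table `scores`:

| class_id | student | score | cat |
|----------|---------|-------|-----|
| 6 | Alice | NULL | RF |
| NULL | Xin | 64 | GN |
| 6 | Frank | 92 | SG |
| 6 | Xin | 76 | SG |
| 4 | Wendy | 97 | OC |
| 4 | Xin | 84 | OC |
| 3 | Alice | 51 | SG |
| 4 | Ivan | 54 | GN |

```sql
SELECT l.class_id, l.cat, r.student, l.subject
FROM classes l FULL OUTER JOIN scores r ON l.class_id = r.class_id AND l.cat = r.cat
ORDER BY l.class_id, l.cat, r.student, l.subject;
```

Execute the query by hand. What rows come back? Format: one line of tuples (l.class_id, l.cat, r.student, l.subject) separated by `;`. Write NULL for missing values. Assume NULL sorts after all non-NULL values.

FULL OUTER JOIN keeps every row from both sides; unmatched rows get NULL for the other side's columns.
Matching on l.class_id = r.class_id AND l.cat = r.cat. A NULL in a compared column never satisfies the condition.
- class_id=2, cat=RF: no r row matches, row kept with r columns NULL.
- class_id=1, cat=GN: no r row matches, row kept with r columns NULL.
- class_id=2, cat=SG: no r row matches, row kept with r columns NULL.
- class_id=4, cat=GN: 1 matching r row(s), so 1 row(s) emitted.
- class_id=2, cat=SG: no r row matches, row kept with r columns NULL.
- class_id=7, cat=RF: no r row matches, row kept with r columns NULL.
- class_id=6, cat=SG: 2 matching r row(s), so 2 row(s) emitted.
- 5 row(s) from r found no l partner → padded with NULL.

(1, GN, NULL, NULL); (2, RF, NULL, Phys); (2, SG, NULL, CS); (2, SG, NULL, NULL); (4, GN, Ivan, CS); (6, SG, Frank, Hist); (6, SG, Xin, Hist); (7, RF, NULL, Phys); (NULL, NULL, Alice, NULL); (NULL, NULL, Alice, NULL); (NULL, NULL, Wendy, NULL); (NULL, NULL, Xin, NULL); (NULL, NULL, Xin, NULL)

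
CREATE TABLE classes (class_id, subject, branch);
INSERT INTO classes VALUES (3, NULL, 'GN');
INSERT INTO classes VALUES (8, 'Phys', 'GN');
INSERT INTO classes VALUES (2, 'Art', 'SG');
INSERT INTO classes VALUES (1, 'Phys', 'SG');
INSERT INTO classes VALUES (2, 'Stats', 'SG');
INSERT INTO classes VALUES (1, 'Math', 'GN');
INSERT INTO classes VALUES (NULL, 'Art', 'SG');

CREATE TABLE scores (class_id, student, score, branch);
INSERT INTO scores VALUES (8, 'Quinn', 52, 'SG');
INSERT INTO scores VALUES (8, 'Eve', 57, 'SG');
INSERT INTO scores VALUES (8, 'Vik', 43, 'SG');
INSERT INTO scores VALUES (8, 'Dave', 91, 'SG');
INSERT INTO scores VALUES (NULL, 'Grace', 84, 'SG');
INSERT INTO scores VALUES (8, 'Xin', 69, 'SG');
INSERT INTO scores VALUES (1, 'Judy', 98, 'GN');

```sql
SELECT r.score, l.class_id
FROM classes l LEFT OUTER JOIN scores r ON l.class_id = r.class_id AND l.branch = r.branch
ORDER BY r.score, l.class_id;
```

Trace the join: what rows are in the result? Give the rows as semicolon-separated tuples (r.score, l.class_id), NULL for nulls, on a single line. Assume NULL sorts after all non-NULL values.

(98, 1); (NULL, 1); (NULL, 2); (NULL, 2); (NULL, 3); (NULL, 8); (NULL, NULL)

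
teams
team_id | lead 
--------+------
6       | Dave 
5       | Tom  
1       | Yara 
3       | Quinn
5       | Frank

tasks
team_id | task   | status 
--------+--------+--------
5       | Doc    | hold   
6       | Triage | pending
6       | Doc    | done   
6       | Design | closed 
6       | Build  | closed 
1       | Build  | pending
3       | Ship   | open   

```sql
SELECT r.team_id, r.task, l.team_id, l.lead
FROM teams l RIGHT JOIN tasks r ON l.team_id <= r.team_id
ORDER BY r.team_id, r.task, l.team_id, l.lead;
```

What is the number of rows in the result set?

RIGHT JOIN keeps every row from `tasks`; unmatched rows get NULL for `teams`'s columns.
Matching on l.team_id <= r.team_id.
- team_id=6: 4 matching r row(s), so 4 row(s) emitted.
- team_id=5: 5 matching r row(s), so 5 row(s) emitted.
- team_id=1: 7 matching r row(s), so 7 row(s) emitted.
- team_id=3: 6 matching r row(s), so 6 row(s) emitted.
- team_id=5: 5 matching r row(s), so 5 row(s) emitted.
- every r row matched at least one l row.
Total: 27 rows.

27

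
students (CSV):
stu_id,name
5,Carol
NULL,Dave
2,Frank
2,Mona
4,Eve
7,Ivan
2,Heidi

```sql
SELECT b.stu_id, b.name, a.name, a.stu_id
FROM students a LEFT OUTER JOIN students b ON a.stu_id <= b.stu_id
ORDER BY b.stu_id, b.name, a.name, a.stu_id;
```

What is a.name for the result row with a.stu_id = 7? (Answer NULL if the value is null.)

Ivan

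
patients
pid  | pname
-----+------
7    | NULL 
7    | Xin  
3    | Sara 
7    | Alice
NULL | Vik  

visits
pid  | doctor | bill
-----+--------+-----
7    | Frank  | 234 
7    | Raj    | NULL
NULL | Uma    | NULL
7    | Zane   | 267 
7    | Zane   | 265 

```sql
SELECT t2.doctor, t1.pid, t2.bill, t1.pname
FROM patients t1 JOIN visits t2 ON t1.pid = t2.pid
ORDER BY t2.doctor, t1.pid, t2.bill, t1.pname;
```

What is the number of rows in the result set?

12

INNER JOIN keeps only pairs where the ON condition holds.
Matching on t1.pid = t2.pid. A NULL in a compared column never satisfies the condition.
Matched pairs: 12.
Total: 12 rows.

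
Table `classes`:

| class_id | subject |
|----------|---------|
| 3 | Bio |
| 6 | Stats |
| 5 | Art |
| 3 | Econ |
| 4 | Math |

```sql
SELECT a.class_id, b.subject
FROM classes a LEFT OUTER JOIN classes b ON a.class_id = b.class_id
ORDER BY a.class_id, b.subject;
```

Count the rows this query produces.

7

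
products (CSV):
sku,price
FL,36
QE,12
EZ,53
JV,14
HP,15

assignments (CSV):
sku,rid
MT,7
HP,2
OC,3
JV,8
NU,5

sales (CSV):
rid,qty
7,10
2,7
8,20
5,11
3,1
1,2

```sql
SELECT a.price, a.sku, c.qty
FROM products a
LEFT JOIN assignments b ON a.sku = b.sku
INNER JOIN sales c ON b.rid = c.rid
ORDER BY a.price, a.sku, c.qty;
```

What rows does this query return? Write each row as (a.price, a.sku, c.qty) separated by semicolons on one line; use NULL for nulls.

Step 1 — a LEFT JOIN b on sku → 5 row(s).
Then INNER JOIN `sales c` on rid: keep only rows whose b.rid appears in c.

(14, JV, 20); (15, HP, 7)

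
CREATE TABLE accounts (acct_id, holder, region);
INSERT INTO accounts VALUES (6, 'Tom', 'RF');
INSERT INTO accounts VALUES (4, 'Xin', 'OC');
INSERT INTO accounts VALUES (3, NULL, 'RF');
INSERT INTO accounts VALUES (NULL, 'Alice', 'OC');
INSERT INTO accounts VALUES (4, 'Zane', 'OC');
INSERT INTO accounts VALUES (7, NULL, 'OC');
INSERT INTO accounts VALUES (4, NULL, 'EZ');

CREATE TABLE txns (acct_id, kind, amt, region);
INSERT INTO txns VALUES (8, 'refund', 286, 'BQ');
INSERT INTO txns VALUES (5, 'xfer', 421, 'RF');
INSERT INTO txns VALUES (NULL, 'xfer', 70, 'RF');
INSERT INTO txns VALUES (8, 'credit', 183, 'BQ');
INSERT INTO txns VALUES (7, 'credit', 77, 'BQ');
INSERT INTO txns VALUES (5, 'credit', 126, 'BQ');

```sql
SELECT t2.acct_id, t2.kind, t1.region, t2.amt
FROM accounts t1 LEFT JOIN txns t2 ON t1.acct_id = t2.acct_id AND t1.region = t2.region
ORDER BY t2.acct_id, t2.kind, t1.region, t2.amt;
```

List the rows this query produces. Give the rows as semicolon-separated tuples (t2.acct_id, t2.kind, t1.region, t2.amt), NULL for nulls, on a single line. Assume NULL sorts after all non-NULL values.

(NULL, NULL, EZ, NULL); (NULL, NULL, OC, NULL); (NULL, NULL, OC, NULL); (NULL, NULL, OC, NULL); (NULL, NULL, OC, NULL); (NULL, NULL, RF, NULL); (NULL, NULL, RF, NULL)

LEFT JOIN keeps every row from `accounts`; unmatched rows get NULL for `txns`'s columns.
Matching on t1.acct_id = t2.acct_id AND t1.region = t2.region. A NULL in a compared column never satisfies the condition.
Matched pairs: 0; unmatched t1 rows kept: 7.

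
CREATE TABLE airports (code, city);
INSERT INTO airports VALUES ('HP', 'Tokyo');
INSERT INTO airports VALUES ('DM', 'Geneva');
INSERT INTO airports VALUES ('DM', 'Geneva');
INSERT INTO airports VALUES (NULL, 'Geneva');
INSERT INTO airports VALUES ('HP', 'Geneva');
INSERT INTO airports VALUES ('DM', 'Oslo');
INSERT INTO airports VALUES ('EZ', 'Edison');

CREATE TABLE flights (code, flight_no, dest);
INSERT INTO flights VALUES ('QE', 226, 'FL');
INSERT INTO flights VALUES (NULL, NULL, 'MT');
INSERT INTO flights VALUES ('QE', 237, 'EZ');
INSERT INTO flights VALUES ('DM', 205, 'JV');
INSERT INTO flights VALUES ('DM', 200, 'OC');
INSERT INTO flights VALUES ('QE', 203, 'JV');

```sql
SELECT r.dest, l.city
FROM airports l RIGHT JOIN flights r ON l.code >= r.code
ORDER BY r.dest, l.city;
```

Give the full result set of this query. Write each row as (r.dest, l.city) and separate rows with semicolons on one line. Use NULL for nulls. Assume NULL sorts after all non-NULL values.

(EZ, NULL); (FL, NULL); (JV, Edison); (JV, Geneva); (JV, Geneva); (JV, Geneva); (JV, Oslo); (JV, Tokyo); (JV, NULL); (MT, NULL); (OC, Edison); (OC, Geneva); (OC, Geneva); (OC, Geneva); (OC, Oslo); (OC, Tokyo)

RIGHT JOIN keeps every row from `flights`; unmatched rows get NULL for `airports`'s columns.
Matching on l.code >= r.code. A NULL in a compared column never satisfies the condition.
Matched pairs: 12; unmatched r rows kept: 4.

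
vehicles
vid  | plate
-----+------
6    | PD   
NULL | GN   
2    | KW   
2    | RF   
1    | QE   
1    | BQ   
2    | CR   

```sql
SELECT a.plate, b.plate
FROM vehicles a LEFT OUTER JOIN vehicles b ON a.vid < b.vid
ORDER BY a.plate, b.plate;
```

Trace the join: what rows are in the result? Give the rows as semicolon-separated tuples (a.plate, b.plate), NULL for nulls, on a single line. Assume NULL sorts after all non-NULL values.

(BQ, CR); (BQ, KW); (BQ, PD); (BQ, RF); (CR, PD); (GN, NULL); (KW, PD); (PD, NULL); (QE, CR); (QE, KW); (QE, PD); (QE, RF); (RF, PD)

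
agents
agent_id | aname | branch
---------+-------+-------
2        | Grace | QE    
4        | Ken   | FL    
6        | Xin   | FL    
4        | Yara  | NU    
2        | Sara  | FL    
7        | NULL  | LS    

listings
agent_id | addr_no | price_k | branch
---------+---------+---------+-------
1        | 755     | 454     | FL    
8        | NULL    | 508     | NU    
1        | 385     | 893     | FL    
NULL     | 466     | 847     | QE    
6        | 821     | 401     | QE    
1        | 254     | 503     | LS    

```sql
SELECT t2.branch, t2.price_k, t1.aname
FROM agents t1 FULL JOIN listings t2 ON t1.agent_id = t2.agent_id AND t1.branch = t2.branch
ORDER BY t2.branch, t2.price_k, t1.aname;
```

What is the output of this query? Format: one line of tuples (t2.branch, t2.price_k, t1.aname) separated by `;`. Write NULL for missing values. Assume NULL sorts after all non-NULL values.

(FL, 454, NULL); (FL, 893, NULL); (LS, 503, NULL); (NU, 508, NULL); (QE, 401, NULL); (QE, 847, NULL); (NULL, NULL, Grace); (NULL, NULL, Ken); (NULL, NULL, Sara); (NULL, NULL, Xin); (NULL, NULL, Yara); (NULL, NULL, NULL)

FULL OUTER JOIN keeps every row from both sides; unmatched rows get NULL for the other side's columns.
Matching on t1.agent_id = t2.agent_id AND t1.branch = t2.branch. A NULL in a compared column never satisfies the condition.
Matched pairs: 0; unmatched t1 rows kept: 6; unmatched t2 rows kept: 6.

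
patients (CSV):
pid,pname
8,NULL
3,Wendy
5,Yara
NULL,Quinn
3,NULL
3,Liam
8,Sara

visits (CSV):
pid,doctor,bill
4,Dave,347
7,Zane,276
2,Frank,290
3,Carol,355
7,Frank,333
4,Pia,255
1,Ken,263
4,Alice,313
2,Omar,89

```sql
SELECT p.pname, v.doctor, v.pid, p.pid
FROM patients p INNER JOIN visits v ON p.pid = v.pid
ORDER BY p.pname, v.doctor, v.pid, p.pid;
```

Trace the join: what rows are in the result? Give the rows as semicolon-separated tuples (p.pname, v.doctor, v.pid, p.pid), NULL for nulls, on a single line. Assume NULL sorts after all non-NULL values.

(Liam, Carol, 3, 3); (Wendy, Carol, 3, 3); (NULL, Carol, 3, 3)

INNER JOIN keeps only pairs where the ON condition holds.
Matching on p.pid = v.pid. A NULL in a compared column never satisfies the condition.
- p (pid=8) has no partner → excluded.
- p (pid=3) pairs with 1 row(s) of v.
- p (pid=5) has no partner → excluded.
- p (pid=NULL) has no partner → excluded.
- p (pid=3) pairs with 1 row(s) of v.
- p (pid=3) pairs with 1 row(s) of v.
- p (pid=8) has no partner → excluded.
After projecting and ordering:
p.pname | v.doctor | v.pid | p.pid
Liam | Carol | 3 | 3
Wendy | Carol | 3 | 3
NULL | Carol | 3 | 3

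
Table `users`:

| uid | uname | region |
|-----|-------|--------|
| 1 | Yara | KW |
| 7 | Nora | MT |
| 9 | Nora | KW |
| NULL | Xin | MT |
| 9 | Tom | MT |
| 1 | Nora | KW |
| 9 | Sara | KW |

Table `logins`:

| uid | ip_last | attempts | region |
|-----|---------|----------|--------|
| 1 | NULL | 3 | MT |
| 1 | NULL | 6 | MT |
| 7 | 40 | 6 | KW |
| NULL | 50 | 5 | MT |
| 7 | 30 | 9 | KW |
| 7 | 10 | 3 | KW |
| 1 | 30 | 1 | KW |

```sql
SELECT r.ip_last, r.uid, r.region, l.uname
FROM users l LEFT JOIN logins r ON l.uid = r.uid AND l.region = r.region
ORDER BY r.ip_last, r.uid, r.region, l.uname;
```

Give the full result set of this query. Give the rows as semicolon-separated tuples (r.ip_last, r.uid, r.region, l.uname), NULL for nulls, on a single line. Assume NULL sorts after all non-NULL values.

(30, 1, KW, Nora); (30, 1, KW, Yara); (NULL, NULL, NULL, Nora); (NULL, NULL, NULL, Nora); (NULL, NULL, NULL, Sara); (NULL, NULL, NULL, Tom); (NULL, NULL, NULL, Xin)

LEFT JOIN keeps every row from `users`; unmatched rows get NULL for `logins`'s columns.
Matching on l.uid = r.uid AND l.region = r.region. A NULL in a compared column never satisfies the condition.
- l row (uid=1, region=KW): matches 1 r row(s) → 1 output row(s).
- l row (uid=7, region=MT): no match → kept, r columns NULL.
- l row (uid=9, region=KW): no match → kept, r columns NULL.
- l row (uid=NULL, region=MT): no match → kept, r columns NULL.
- l row (uid=9, region=MT): no match → kept, r columns NULL.
- l row (uid=1, region=KW): matches 1 r row(s) → 1 output row(s).
- l row (uid=9, region=KW): no match → kept, r columns NULL.
After projecting and ordering:
r.ip_last | r.uid | r.region | l.uname
30 | 1 | KW | Nora
30 | 1 | KW | Yara
NULL | NULL | NULL | Nora
NULL | NULL | NULL | Nora
NULL | NULL | NULL | Sara
NULL | NULL | NULL | Tom
NULL | NULL | NULL | Xin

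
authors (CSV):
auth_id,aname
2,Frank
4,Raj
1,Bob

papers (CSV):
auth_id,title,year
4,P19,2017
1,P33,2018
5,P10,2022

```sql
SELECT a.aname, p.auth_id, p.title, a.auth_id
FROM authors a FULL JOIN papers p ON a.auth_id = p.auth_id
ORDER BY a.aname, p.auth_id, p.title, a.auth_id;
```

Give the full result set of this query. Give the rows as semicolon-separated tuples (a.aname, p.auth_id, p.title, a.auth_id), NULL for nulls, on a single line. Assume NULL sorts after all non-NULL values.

FULL OUTER JOIN keeps every row from both sides; unmatched rows get NULL for the other side's columns.
Matching on a.auth_id = p.auth_id.
- a[0] auth_id=2 → no match; kept with NULLs on the p side.
- a[1] auth_id=4 → 1 match(es) in p → 1 row(s).
- a[2] auth_id=1 → 1 match(es) in p → 1 row(s).
- plus 1 unmatched p row(s), each kept with NULL a columns.
After projecting and ordering:
a.aname | p.auth_id | p.title | a.auth_id
Bob | 1 | P33 | 1
Frank | NULL | NULL | 2
Raj | 4 | P19 | 4
NULL | 5 | P10 | NULL

(Bob, 1, P33, 1); (Frank, NULL, NULL, 2); (Raj, 4, P19, 4); (NULL, 5, P10, NULL)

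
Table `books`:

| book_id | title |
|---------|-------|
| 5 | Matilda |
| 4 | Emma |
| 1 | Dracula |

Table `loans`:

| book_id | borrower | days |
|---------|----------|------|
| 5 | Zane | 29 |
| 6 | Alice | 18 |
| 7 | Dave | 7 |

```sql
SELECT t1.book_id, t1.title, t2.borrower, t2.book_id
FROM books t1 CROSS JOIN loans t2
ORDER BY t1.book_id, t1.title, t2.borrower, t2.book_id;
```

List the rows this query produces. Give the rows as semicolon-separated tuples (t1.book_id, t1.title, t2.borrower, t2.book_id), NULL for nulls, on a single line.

(1, Dracula, Alice, 6); (1, Dracula, Dave, 7); (1, Dracula, Zane, 5); (4, Emma, Alice, 6); (4, Emma, Dave, 7); (4, Emma, Zane, 5); (5, Matilda, Alice, 6); (5, Matilda, Dave, 7); (5, Matilda, Zane, 5)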